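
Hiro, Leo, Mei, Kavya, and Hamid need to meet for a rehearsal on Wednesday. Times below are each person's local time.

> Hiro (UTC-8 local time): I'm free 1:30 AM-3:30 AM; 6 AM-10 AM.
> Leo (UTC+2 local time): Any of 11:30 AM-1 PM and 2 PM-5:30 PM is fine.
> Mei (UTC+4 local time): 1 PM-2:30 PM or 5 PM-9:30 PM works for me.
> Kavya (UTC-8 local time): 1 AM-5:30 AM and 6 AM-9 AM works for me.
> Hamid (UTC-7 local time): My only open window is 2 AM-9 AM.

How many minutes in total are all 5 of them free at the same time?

150

Hiro in UTC: 09:30-11:30, 14:00-18:00 (add 8h to convert from UTC-8).
Leo in UTC: 09:30-11:00, 12:00-15:30 (subtract 2h to convert from UTC+2).
Mei in UTC: 09:00-10:30, 13:00-17:30 (subtract 4h to convert from UTC+4).
Kavya in UTC: 09:00-13:30, 14:00-17:00 (add 8h to convert from UTC-8).
Hamid in UTC: 09:00-16:00 (add 7h to convert from UTC-7).
Hiro ∩ Leo: 09:30-11:00, 14:00-15:30.
Hiro ∩ Leo ∩ Mei: 09:30-10:30, 14:00-15:30.
Hiro ∩ Leo ∩ Mei ∩ Kavya: 09:30-10:30, 14:00-15:30.
Hiro ∩ Leo ∩ Mei ∩ Kavya ∩ Hamid: 09:30-10:30, 14:00-15:30.
Summing the common windows: 60 + 90 = 150 minutes.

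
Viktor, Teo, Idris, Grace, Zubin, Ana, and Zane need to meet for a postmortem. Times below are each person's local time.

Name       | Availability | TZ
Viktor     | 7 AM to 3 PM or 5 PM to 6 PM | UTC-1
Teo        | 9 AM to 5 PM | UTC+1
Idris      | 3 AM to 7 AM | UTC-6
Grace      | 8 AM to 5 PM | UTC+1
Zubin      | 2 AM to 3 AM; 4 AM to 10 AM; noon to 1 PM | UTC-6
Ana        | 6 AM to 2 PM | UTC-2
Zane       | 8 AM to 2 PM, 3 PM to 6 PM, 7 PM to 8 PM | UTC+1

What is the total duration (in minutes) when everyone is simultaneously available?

Viktor in UTC: 08:00-16:00, 18:00-19:00 (add 1h to convert from UTC-1).
Teo in UTC: 08:00-16:00 (subtract 1h to convert from UTC+1).
Idris in UTC: 09:00-13:00 (add 6h to convert from UTC-6).
Grace in UTC: 07:00-16:00 (subtract 1h to convert from UTC+1).
Zubin in UTC: 08:00-09:00, 10:00-16:00, 18:00-19:00 (add 6h to convert from UTC-6).
Ana in UTC: 08:00-16:00 (add 2h to convert from UTC-2).
Zane in UTC: 07:00-13:00, 14:00-17:00, 18:00-19:00 (subtract 1h to convert from UTC+1).
Viktor ∩ Teo: 08:00-16:00.
Viktor ∩ Teo ∩ Idris: 09:00-13:00.
Viktor ∩ Teo ∩ Idris ∩ Grace: 09:00-13:00.
Viktor ∩ Teo ∩ Idris ∩ Grace ∩ Zubin: 10:00-13:00.
Viktor ∩ Teo ∩ Idris ∩ Grace ∩ Zubin ∩ Ana: 10:00-13:00.
Viktor ∩ Teo ∩ Idris ∩ Grace ∩ Zubin ∩ Ana ∩ Zane: 10:00-13:00.
That's a single block of 180 minutes.

180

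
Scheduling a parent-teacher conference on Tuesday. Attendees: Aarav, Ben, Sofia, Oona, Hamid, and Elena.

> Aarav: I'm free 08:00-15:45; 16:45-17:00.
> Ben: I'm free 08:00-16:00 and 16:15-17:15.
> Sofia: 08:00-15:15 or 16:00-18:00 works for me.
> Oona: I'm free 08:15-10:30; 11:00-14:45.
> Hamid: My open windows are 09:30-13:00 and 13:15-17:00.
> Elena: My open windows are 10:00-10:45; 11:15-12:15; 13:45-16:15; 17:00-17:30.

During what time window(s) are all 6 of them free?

10:00-10:30, 11:15-12:15, 13:45-14:45

Aarav ∩ Ben: 08:00-15:45, 16:45-17:00.
Aarav ∩ Ben ∩ Sofia: 08:00-15:15, 16:45-17:00.
Aarav ∩ Ben ∩ Sofia ∩ Oona: 08:15-10:30, 11:00-14:45.
Aarav ∩ Ben ∩ Sofia ∩ Oona ∩ Hamid: 09:30-10:30, 11:00-13:00, 13:15-14:45.
Aarav ∩ Ben ∩ Sofia ∩ Oona ∩ Hamid ∩ Elena: 10:00-10:30, 11:15-12:15, 13:45-14:45.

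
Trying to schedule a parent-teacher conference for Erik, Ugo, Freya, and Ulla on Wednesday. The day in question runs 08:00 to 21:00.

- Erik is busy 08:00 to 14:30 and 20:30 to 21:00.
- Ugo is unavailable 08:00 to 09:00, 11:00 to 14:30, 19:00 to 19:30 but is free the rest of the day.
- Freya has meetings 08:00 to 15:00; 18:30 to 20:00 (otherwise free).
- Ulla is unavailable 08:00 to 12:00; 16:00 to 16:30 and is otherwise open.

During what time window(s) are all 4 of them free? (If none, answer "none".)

Erik free: 14:30-20:30 (invert busy blocks within the working day).
Ugo free: 09:00-11:00, 14:30-19:00, 19:30-21:00 (invert busy blocks within the working day).
Freya free: 15:00-18:30, 20:00-21:00 (invert busy blocks within the working day).
Ulla free: 12:00-16:00, 16:30-21:00 (invert busy blocks within the working day).
Erik ∩ Ugo: 14:30-19:00, 19:30-20:30.
Erik ∩ Ugo ∩ Freya: 15:00-18:30, 20:00-20:30.
Erik ∩ Ugo ∩ Freya ∩ Ulla: 15:00-16:00, 16:30-18:30, 20:00-20:30.

15:00-16:00, 16:30-18:30, 20:00-20:30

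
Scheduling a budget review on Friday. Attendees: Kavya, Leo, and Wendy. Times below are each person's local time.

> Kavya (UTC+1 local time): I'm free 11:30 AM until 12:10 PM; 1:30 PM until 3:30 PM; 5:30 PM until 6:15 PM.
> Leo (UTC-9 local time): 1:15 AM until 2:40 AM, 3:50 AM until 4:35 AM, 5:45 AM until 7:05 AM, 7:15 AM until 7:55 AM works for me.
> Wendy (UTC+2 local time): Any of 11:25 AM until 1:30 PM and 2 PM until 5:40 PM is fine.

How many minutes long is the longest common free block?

Kavya in UTC: 10:30-11:10, 12:30-14:30, 16:30-17:15 (subtract 1h to convert from UTC+1).
Leo in UTC: 10:15-11:40, 12:50-13:35, 14:45-16:05, 16:15-16:55 (add 9h to convert from UTC-9).
Wendy in UTC: 09:25-11:30, 12:00-15:40 (subtract 2h to convert from UTC+2).
Kavya ∩ Leo: 10:30-11:10, 12:50-13:35, 16:30-16:55.
Kavya ∩ Leo ∩ Wendy: 10:30-11:10, 12:50-13:35.
The longest is 12:50-13:35 at 45 minutes.

45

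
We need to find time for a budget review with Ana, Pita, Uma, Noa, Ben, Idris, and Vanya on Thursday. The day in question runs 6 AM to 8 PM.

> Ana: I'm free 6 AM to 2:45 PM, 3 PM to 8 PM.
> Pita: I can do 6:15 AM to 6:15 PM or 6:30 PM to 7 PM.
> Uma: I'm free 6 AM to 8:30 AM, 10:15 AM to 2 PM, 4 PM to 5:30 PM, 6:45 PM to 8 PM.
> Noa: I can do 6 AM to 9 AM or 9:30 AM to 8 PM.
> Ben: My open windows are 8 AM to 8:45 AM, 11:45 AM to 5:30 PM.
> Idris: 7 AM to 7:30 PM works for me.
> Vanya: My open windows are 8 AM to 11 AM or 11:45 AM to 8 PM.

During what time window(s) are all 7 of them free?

Ana ∩ Pita: 06:15-14:45, 15:00-18:15, 18:30-19:00.
Ana ∩ Pita ∩ Uma: 06:15-08:30, 10:15-14:00, 16:00-17:30, 18:45-19:00.
Ana ∩ Pita ∩ Uma ∩ Noa: 06:15-08:30, 10:15-14:00, 16:00-17:30, 18:45-19:00.
Ana ∩ Pita ∩ Uma ∩ Noa ∩ Ben: 08:00-08:30, 11:45-14:00, 16:00-17:30.
Ana ∩ Pita ∩ Uma ∩ Noa ∩ Ben ∩ Idris: 08:00-08:30, 11:45-14:00, 16:00-17:30.
Ana ∩ Pita ∩ Uma ∩ Noa ∩ Ben ∩ Idris ∩ Vanya: 08:00-08:30, 11:45-14:00, 16:00-17:30.
So the common availability across everyone is 08:00-08:30, 11:45-14:00, 16:00-17:30.

08:00-08:30, 11:45-14:00, 16:00-17:30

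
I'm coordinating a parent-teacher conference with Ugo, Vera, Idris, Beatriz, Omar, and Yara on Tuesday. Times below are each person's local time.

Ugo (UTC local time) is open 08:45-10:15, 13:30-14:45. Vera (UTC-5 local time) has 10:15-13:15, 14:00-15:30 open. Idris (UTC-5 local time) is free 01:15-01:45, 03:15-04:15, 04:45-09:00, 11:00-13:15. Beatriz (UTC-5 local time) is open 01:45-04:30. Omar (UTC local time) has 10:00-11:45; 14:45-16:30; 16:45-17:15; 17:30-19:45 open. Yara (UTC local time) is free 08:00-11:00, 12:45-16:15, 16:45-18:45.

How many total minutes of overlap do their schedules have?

Ugo in UTC: 08:45-10:15, 13:30-14:45.
Vera in UTC: 15:15-18:15, 19:00-20:30 (add 5h to convert from UTC-5).
Idris in UTC: 06:15-06:45, 08:15-09:15, 09:45-14:00, 16:00-18:15 (add 5h to convert from UTC-5).
Beatriz in UTC: 06:45-09:30 (add 5h to convert from UTC-5).
Omar in UTC: 10:00-11:45, 14:45-16:30, 16:45-17:15, 17:30-19:45.
Yara in UTC: 08:00-11:00, 12:45-16:15, 16:45-18:45.
Ugo ∩ Vera: ∅.
Ugo ∩ Vera ∩ Idris: ∅.
Ugo ∩ Vera ∩ Idris ∩ Beatriz: ∅.
Ugo ∩ Vera ∩ Idris ∩ Beatriz ∩ Omar: ∅.
Ugo ∩ Vera ∩ Idris ∩ Beatriz ∩ Omar ∩ Yara: ∅.
There is no time when everyone is free.
There is no common window, so the total is 0 minutes.

0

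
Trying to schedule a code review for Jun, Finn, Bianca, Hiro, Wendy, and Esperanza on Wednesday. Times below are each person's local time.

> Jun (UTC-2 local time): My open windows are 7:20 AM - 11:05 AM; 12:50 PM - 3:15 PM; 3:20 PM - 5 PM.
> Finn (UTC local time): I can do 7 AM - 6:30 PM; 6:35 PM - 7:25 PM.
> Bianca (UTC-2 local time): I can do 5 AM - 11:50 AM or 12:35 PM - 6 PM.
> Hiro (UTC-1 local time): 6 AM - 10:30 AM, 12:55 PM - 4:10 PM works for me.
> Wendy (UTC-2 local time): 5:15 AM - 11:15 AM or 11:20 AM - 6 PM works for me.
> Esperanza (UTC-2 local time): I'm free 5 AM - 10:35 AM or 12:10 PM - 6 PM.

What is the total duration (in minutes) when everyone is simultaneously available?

Jun in UTC: 09:20-13:05, 14:50-17:15, 17:20-19:00 (add 2h to convert from UTC-2).
Finn in UTC: 07:00-18:30, 18:35-19:25.
Bianca in UTC: 07:00-13:50, 14:35-20:00 (add 2h to convert from UTC-2).
Hiro in UTC: 07:00-11:30, 13:55-17:10 (add 1h to convert from UTC-1).
Wendy in UTC: 07:15-13:15, 13:20-20:00 (add 2h to convert from UTC-2).
Esperanza in UTC: 07:00-12:35, 14:10-20:00 (add 2h to convert from UTC-2).
Jun ∩ Finn: 09:20-13:05, 14:50-17:15, 17:20-18:30, 18:35-19:00.
Jun ∩ Finn ∩ Bianca: 09:20-13:05, 14:50-17:15, 17:20-18:30, 18:35-19:00.
Jun ∩ Finn ∩ Bianca ∩ Hiro: 09:20-11:30, 14:50-17:10.
Jun ∩ Finn ∩ Bianca ∩ Hiro ∩ Wendy: 09:20-11:30, 14:50-17:10.
Jun ∩ Finn ∩ Bianca ∩ Hiro ∩ Wendy ∩ Esperanza: 09:20-11:30, 14:50-17:10.
Summing the common windows: 130 + 140 = 270 minutes.

270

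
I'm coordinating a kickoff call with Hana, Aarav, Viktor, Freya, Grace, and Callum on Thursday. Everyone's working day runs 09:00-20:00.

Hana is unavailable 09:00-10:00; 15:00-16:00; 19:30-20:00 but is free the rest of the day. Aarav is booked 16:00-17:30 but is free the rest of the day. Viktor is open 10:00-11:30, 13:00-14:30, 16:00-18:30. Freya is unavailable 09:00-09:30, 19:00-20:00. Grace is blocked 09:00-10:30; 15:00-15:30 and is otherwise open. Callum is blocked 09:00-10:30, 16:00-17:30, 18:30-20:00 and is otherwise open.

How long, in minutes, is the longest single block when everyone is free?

90

Hana free: 10:00-15:00, 16:00-19:30 (invert busy blocks within the working day).
Aarav free: 09:00-16:00, 17:30-20:00 (invert busy blocks within the working day).
Viktor free: 10:00-11:30, 13:00-14:30, 16:00-18:30.
Freya free: 09:30-19:00 (invert busy blocks within the working day).
Grace free: 10:30-15:00, 15:30-20:00 (invert busy blocks within the working day).
Callum free: 10:30-16:00, 17:30-18:30 (invert busy blocks within the working day).
Hana ∩ Aarav: 10:00-15:00, 17:30-19:30.
Hana ∩ Aarav ∩ Viktor: 10:00-11:30, 13:00-14:30, 17:30-18:30.
Hana ∩ Aarav ∩ Viktor ∩ Freya: 10:00-11:30, 13:00-14:30, 17:30-18:30.
Hana ∩ Aarav ∩ Viktor ∩ Freya ∩ Grace: 10:30-11:30, 13:00-14:30, 17:30-18:30.
Hana ∩ Aarav ∩ Viktor ∩ Freya ∩ Grace ∩ Callum: 10:30-11:30, 13:00-14:30, 17:30-18:30.
Those are the intersection windows.
The longest is 13:00-14:30 at 90 minutes.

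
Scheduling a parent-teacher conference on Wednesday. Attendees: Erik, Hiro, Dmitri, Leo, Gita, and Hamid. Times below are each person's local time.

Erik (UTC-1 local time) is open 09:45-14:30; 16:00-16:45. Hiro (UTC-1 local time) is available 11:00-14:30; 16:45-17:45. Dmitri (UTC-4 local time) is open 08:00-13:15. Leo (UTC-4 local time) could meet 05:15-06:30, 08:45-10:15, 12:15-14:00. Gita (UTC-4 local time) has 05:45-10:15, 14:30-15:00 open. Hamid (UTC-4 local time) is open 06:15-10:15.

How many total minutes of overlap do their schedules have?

Erik in UTC: 10:45-15:30, 17:00-17:45 (add 1h to convert from UTC-1).
Hiro in UTC: 12:00-15:30, 17:45-18:45 (add 1h to convert from UTC-1).
Dmitri in UTC: 12:00-17:15 (add 4h to convert from UTC-4).
Leo in UTC: 09:15-10:30, 12:45-14:15, 16:15-18:00 (add 4h to convert from UTC-4).
Gita in UTC: 09:45-14:15, 18:30-19:00 (add 4h to convert from UTC-4).
Hamid in UTC: 10:15-14:15 (add 4h to convert from UTC-4).
Erik ∩ Hiro: 12:00-15:30.
Erik ∩ Hiro ∩ Dmitri: 12:00-15:30.
Erik ∩ Hiro ∩ Dmitri ∩ Leo: 12:45-14:15.
Erik ∩ Hiro ∩ Dmitri ∩ Leo ∩ Gita: 12:45-14:15.
Erik ∩ Hiro ∩ Dmitri ∩ Leo ∩ Gita ∩ Hamid: 12:45-14:15.
That's a single block of 90 minutes.

90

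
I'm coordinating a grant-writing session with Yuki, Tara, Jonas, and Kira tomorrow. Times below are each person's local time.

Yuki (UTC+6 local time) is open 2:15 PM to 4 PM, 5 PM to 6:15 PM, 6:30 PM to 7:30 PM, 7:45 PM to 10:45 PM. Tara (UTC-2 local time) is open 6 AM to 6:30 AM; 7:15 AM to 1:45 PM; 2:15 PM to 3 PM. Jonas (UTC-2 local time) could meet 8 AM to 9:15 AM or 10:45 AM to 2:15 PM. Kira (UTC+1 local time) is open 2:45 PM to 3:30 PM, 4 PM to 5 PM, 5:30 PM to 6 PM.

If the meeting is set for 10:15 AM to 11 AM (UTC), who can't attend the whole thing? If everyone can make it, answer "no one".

Yuki in UTC: 08:15-10:00, 11:00-12:15, 12:30-13:30, 13:45-16:45 (subtract 6h to convert from UTC+6).
Tara in UTC: 08:00-08:30, 09:15-15:45, 16:15-17:00 (add 2h to convert from UTC-2).
Jonas in UTC: 10:00-11:15, 12:45-16:15 (add 2h to convert from UTC-2).
Kira in UTC: 13:45-14:30, 15:00-16:00, 16:30-17:00 (subtract 1h to convert from UTC+1).
Yuki: not fully free for 10:15-11:00. Tara: free for 10:15-11:00. Jonas: free for 10:15-11:00. Kira: not fully free for 10:15-11:00.

Kira, Yuki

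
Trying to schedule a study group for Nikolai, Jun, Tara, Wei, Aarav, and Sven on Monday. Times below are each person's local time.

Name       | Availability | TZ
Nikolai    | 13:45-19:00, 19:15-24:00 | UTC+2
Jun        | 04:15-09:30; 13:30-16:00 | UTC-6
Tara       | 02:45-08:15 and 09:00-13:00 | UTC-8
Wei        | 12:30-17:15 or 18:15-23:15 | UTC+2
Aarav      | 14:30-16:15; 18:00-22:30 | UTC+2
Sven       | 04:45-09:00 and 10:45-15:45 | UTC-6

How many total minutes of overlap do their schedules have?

Nikolai in UTC: 11:45-17:00, 17:15-22:00 (subtract 2h to convert from UTC+2).
Jun in UTC: 10:15-15:30, 19:30-22:00 (add 6h to convert from UTC-6).
Tara in UTC: 10:45-16:15, 17:00-21:00 (add 8h to convert from UTC-8).
Wei in UTC: 10:30-15:15, 16:15-21:15 (subtract 2h to convert from UTC+2).
Aarav in UTC: 12:30-14:15, 16:00-20:30 (subtract 2h to convert from UTC+2).
Sven in UTC: 10:45-15:00, 16:45-21:45 (add 6h to convert from UTC-6).
Nikolai ∩ Jun: 11:45-15:30, 19:30-22:00.
Nikolai ∩ Jun ∩ Tara: 11:45-15:30, 19:30-21:00.
Nikolai ∩ Jun ∩ Tara ∩ Wei: 11:45-15:15, 19:30-21:00.
Nikolai ∩ Jun ∩ Tara ∩ Wei ∩ Aarav: 12:30-14:15, 19:30-20:30.
Nikolai ∩ Jun ∩ Tara ∩ Wei ∩ Aarav ∩ Sven: 12:30-14:15, 19:30-20:30.
So the common availability across everyone is 12:30-14:15, 19:30-20:30.
Summing the common windows: 105 + 60 = 165 minutes.

165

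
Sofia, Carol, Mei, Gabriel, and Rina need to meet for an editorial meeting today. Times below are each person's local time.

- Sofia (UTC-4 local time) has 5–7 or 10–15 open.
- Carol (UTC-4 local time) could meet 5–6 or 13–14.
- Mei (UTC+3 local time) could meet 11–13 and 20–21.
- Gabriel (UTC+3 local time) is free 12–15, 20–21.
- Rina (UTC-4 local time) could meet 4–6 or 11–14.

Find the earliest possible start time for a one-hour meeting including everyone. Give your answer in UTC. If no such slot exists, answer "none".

Sofia in UTC: 09:00-11:00, 14:00-19:00 (add 4h to convert from UTC-4).
Carol in UTC: 09:00-10:00, 17:00-18:00 (add 4h to convert from UTC-4).
Mei in UTC: 08:00-10:00, 17:00-18:00 (subtract 3h to convert from UTC+3).
Gabriel in UTC: 09:00-12:00, 17:00-18:00 (subtract 3h to convert from UTC+3).
Rina in UTC: 08:00-10:00, 15:00-18:00 (add 4h to convert from UTC-4).
Sofia ∩ Carol: 09:00-10:00, 17:00-18:00.
Sofia ∩ Carol ∩ Mei: 09:00-10:00, 17:00-18:00.
Sofia ∩ Carol ∩ Mei ∩ Gabriel: 09:00-10:00, 17:00-18:00.
Sofia ∩ Carol ∩ Mei ∩ Gabriel ∩ Rina: 09:00-10:00, 17:00-18:00.
The first common window of at least 60 minutes is 09:00-10:00, so the earliest start is 09:00.

09:00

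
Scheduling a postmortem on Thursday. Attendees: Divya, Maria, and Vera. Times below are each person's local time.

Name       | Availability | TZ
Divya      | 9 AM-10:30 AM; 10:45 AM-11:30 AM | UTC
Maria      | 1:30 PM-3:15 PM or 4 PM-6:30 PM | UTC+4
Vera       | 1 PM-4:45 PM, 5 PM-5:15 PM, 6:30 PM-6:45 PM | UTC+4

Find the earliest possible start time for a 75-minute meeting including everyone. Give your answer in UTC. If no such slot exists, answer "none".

none

Divya in UTC: 09:00-10:30, 10:45-11:30.
Maria in UTC: 09:30-11:15, 12:00-14:30 (subtract 4h to convert from UTC+4).
Vera in UTC: 09:00-12:45, 13:00-13:15, 14:30-14:45 (subtract 4h to convert from UTC+4).
Divya ∩ Maria: 09:30-10:30, 10:45-11:15.
Divya ∩ Maria ∩ Vera: 09:30-10:30, 10:45-11:15.
No common window is at least 75 minutes long.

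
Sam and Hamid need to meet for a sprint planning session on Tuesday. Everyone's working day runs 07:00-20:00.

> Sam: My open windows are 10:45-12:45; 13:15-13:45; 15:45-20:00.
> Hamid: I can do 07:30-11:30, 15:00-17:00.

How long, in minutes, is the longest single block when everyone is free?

75

Sam ∩ Hamid: 10:45-11:30, 15:45-17:00.
The longest is 15:45-17:00 at 75 minutes.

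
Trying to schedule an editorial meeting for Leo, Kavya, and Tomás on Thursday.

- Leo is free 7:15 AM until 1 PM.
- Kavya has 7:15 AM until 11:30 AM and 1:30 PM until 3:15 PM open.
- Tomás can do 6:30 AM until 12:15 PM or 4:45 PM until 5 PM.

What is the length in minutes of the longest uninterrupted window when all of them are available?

Leo ∩ Kavya: 07:15-11:30.
Leo ∩ Kavya ∩ Tomás: 07:15-11:30.
So the common availability across everyone is 07:15-11:30.
The longest is 07:15-11:30 at 255 minutes.

255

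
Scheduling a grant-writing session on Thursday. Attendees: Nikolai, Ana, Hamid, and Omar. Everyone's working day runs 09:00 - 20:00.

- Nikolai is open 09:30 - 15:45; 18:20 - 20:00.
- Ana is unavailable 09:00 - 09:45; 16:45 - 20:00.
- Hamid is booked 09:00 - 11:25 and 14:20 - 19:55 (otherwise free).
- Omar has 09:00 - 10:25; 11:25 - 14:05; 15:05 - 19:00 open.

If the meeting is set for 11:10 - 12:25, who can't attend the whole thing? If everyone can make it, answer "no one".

Nikolai free: 09:30-15:45, 18:20-20:00.
Ana free: 09:45-16:45 (invert busy blocks within the working day).
Hamid free: 11:25-14:20, 19:55-20:00 (invert busy blocks within the working day).
Omar free: 09:00-10:25, 11:25-14:05, 15:05-19:00.
Nikolai: free for 11:10-12:25. Ana: free for 11:10-12:25. Hamid: not fully free for 11:10-12:25. Omar: not fully free for 11:10-12:25.

Hamid, Omar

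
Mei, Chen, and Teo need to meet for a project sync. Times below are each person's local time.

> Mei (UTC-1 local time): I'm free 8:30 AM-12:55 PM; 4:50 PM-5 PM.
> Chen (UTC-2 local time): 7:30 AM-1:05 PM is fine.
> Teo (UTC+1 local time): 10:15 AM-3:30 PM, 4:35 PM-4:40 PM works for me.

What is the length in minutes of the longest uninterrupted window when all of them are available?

Mei in UTC: 09:30-13:55, 17:50-18:00 (add 1h to convert from UTC-1).
Chen in UTC: 09:30-15:05 (add 2h to convert from UTC-2).
Teo in UTC: 09:15-14:30, 15:35-15:40 (subtract 1h to convert from UTC+1).
Mei ∩ Chen: 09:30-13:55.
Mei ∩ Chen ∩ Teo: 09:30-13:55.
The longest is 09:30-13:55 at 265 minutes.

265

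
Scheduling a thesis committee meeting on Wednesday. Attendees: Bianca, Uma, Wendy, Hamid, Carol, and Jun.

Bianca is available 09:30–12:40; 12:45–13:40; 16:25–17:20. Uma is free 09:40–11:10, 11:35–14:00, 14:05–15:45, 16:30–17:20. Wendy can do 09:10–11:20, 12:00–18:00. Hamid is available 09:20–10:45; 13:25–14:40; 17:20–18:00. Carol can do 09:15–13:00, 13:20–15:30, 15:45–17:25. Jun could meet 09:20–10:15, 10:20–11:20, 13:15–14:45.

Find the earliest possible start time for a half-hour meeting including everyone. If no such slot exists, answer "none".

09:40

Bianca ∩ Uma: 09:40-11:10, 11:35-12:40, 12:45-13:40, 16:30-17:20.
Bianca ∩ Uma ∩ Wendy: 09:40-11:10, 12:00-12:40, 12:45-13:40, 16:30-17:20.
Bianca ∩ Uma ∩ Wendy ∩ Hamid: 09:40-10:45, 13:25-13:40.
Bianca ∩ Uma ∩ Wendy ∩ Hamid ∩ Carol: 09:40-10:45, 13:25-13:40.
Bianca ∩ Uma ∩ Wendy ∩ Hamid ∩ Carol ∩ Jun: 09:40-10:15, 10:20-10:45, 13:25-13:40.
The first common window of at least 30 minutes is 09:40-10:15, so the earliest start is 09:40.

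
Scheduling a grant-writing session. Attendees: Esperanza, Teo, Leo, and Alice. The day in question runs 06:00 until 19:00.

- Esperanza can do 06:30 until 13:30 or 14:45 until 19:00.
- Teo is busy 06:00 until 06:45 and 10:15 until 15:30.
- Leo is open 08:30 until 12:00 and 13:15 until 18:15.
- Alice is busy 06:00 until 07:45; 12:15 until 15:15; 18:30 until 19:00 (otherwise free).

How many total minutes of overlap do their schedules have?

Esperanza free: 06:30-13:30, 14:45-19:00.
Teo free: 06:45-10:15, 15:30-19:00 (invert busy blocks within the working day).
Leo free: 08:30-12:00, 13:15-18:15.
Alice free: 07:45-12:15, 15:15-18:30 (invert busy blocks within the working day).
Esperanza ∩ Teo: 06:45-10:15, 15:30-19:00.
Esperanza ∩ Teo ∩ Leo: 08:30-10:15, 15:30-18:15.
Esperanza ∩ Teo ∩ Leo ∩ Alice: 08:30-10:15, 15:30-18:15.
Summing the common windows: 105 + 165 = 270 minutes.

270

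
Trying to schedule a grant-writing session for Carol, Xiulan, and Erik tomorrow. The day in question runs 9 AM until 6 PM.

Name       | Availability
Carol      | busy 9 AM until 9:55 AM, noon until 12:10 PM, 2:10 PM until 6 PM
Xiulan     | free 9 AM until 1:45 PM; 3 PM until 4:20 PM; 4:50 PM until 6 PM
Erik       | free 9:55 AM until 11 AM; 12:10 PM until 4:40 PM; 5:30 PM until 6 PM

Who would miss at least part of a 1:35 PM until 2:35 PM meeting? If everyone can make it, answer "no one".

Carol free: 09:55-12:00, 12:10-14:10 (invert busy blocks within the working day).
Xiulan free: 09:00-13:45, 15:00-16:20, 16:50-18:00.
Erik free: 09:55-11:00, 12:10-16:40, 17:30-18:00.
Carol: not fully free for 13:35-14:35. Xiulan: not fully free for 13:35-14:35. Erik: free for 13:35-14:35.

Carol, Xiulan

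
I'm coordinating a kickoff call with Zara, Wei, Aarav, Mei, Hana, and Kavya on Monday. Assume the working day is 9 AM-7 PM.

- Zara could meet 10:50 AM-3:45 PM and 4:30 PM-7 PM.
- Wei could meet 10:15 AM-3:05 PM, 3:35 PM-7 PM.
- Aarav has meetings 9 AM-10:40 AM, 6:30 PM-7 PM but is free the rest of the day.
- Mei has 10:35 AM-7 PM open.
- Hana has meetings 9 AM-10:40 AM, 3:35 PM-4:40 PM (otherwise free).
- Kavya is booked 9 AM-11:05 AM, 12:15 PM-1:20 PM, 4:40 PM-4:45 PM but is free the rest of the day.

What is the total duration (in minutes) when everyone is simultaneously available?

280

Zara free: 10:50-15:45, 16:30-19:00.
Wei free: 10:15-15:05, 15:35-19:00.
Aarav free: 10:40-18:30 (invert busy blocks within the working day).
Mei free: 10:35-19:00.
Hana free: 10:40-15:35, 16:40-19:00 (invert busy blocks within the working day).
Kavya free: 11:05-12:15, 13:20-16:40, 16:45-19:00 (invert busy blocks within the working day).
Zara ∩ Wei: 10:50-15:05, 15:35-15:45, 16:30-19:00.
Zara ∩ Wei ∩ Aarav: 10:50-15:05, 15:35-15:45, 16:30-18:30.
Zara ∩ Wei ∩ Aarav ∩ Mei: 10:50-15:05, 15:35-15:45, 16:30-18:30.
Zara ∩ Wei ∩ Aarav ∩ Mei ∩ Hana: 10:50-15:05, 16:40-18:30.
Zara ∩ Wei ∩ Aarav ∩ Mei ∩ Hana ∩ Kavya: 11:05-12:15, 13:20-15:05, 16:45-18:30.
So the common availability across everyone is 11:05-12:15, 13:20-15:05, 16:45-18:30.
Summing the common windows: 70 + 105 + 105 = 280 minutes.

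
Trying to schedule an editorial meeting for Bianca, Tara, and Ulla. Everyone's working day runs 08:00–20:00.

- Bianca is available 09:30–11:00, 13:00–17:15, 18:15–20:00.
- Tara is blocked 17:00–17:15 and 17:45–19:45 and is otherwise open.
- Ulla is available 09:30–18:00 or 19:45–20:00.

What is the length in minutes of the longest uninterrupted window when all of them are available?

Bianca free: 09:30-11:00, 13:00-17:15, 18:15-20:00.
Tara free: 08:00-17:00, 17:15-17:45, 19:45-20:00 (invert busy blocks within the working day).
Ulla free: 09:30-18:00, 19:45-20:00.
Bianca ∩ Tara: 09:30-11:00, 13:00-17:00, 19:45-20:00.
Bianca ∩ Tara ∩ Ulla: 09:30-11:00, 13:00-17:00, 19:45-20:00.
So the common availability across everyone is 09:30-11:00, 13:00-17:00, 19:45-20:00.
The longest is 13:00-17:00 at 240 minutes.

240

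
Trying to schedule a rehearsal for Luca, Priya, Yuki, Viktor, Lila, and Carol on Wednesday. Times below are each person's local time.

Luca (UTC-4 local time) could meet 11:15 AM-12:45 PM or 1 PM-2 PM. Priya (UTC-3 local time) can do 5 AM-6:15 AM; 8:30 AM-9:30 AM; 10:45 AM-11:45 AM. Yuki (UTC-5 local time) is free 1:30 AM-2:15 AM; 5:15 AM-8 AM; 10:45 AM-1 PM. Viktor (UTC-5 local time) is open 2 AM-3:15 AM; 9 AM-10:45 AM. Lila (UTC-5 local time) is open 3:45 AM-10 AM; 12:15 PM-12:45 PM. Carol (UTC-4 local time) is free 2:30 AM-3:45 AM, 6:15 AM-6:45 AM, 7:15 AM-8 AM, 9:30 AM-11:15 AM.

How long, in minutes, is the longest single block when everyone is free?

Luca in UTC: 15:15-16:45, 17:00-18:00 (add 4h to convert from UTC-4).
Priya in UTC: 08:00-09:15, 11:30-12:30, 13:45-14:45 (add 3h to convert from UTC-3).
Yuki in UTC: 06:30-07:15, 10:15-13:00, 15:45-18:00 (add 5h to convert from UTC-5).
Viktor in UTC: 07:00-08:15, 14:00-15:45 (add 5h to convert from UTC-5).
Lila in UTC: 08:45-15:00, 17:15-17:45 (add 5h to convert from UTC-5).
Carol in UTC: 06:30-07:45, 10:15-10:45, 11:15-12:00, 13:30-15:15 (add 4h to convert from UTC-4).
Luca ∩ Priya: ∅.
Luca ∩ Priya ∩ Yuki: ∅.
Luca ∩ Priya ∩ Yuki ∩ Viktor: ∅.
Luca ∩ Priya ∩ Yuki ∩ Viktor ∩ Lila: ∅.
Luca ∩ Priya ∩ Yuki ∩ Viktor ∩ Lila ∩ Carol: ∅.
There is no time when everyone is free.
No common window exists, so the longest block is 0 minutes.

0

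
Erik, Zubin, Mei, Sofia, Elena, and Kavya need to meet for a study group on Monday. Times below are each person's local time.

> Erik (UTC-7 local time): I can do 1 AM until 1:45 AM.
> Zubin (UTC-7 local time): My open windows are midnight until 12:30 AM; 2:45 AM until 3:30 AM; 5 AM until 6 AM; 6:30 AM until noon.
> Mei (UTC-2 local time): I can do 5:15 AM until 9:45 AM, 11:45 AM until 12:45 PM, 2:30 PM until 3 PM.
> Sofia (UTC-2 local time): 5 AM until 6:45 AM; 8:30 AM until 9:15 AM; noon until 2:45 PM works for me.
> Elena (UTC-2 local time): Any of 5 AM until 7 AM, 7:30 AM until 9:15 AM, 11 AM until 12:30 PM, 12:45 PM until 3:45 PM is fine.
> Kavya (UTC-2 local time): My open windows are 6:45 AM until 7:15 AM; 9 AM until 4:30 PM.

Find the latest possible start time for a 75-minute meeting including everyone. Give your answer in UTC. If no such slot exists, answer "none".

Erik in UTC: 08:00-08:45 (add 7h to convert from UTC-7).
Zubin in UTC: 07:00-07:30, 09:45-10:30, 12:00-13:00, 13:30-19:00 (add 7h to convert from UTC-7).
Mei in UTC: 07:15-11:45, 13:45-14:45, 16:30-17:00 (add 2h to convert from UTC-2).
Sofia in UTC: 07:00-08:45, 10:30-11:15, 14:00-16:45 (add 2h to convert from UTC-2).
Elena in UTC: 07:00-09:00, 09:30-11:15, 13:00-14:30, 14:45-17:45 (add 2h to convert from UTC-2).
Kavya in UTC: 08:45-09:15, 11:00-18:30 (add 2h to convert from UTC-2).
Erik ∩ Zubin: ∅.
Erik ∩ Zubin ∩ Mei: ∅.
Erik ∩ Zubin ∩ Mei ∩ Sofia: ∅.
Erik ∩ Zubin ∩ Mei ∩ Sofia ∩ Elena: ∅.
Erik ∩ Zubin ∩ Mei ∩ Sofia ∩ Elena ∩ Kavya: ∅.
There is no time when everyone is free.
No common window is at least 75 minutes long.

none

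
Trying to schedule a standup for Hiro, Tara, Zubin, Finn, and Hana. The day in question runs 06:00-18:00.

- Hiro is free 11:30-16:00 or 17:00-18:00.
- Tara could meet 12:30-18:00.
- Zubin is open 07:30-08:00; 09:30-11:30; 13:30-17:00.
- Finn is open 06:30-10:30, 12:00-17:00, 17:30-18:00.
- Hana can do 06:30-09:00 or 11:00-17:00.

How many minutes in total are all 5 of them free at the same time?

150

Hiro ∩ Tara: 12:30-16:00, 17:00-18:00.
Hiro ∩ Tara ∩ Zubin: 13:30-16:00.
Hiro ∩ Tara ∩ Zubin ∩ Finn: 13:30-16:00.
Hiro ∩ Tara ∩ Zubin ∩ Finn ∩ Hana: 13:30-16:00.
That's a single block of 150 minutes.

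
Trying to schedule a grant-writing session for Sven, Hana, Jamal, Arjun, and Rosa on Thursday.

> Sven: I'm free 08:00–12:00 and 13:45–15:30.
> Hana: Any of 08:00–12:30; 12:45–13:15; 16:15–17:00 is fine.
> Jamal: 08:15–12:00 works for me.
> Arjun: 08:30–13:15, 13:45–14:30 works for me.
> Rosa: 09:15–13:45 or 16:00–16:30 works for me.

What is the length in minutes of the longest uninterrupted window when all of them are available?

Sven ∩ Hana: 08:00-12:00.
Sven ∩ Hana ∩ Jamal: 08:15-12:00.
Sven ∩ Hana ∩ Jamal ∩ Arjun: 08:30-12:00.
Sven ∩ Hana ∩ Jamal ∩ Arjun ∩ Rosa: 09:15-12:00.
The longest is 09:15-12:00 at 165 minutes.

165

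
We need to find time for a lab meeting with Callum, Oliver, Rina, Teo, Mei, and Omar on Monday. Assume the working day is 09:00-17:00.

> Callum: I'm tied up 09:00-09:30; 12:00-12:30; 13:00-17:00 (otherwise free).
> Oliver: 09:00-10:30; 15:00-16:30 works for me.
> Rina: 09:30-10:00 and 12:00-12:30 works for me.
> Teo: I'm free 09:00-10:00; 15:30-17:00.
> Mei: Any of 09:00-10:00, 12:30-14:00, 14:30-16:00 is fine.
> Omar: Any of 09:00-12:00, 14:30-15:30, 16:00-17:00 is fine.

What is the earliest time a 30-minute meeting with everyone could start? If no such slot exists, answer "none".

09:30

Callum free: 09:30-12:00, 12:30-13:00 (invert busy blocks within the working day).
Oliver free: 09:00-10:30, 15:00-16:30.
Rina free: 09:30-10:00, 12:00-12:30.
Teo free: 09:00-10:00, 15:30-17:00.
Mei free: 09:00-10:00, 12:30-14:00, 14:30-16:00.
Omar free: 09:00-12:00, 14:30-15:30, 16:00-17:00.
Callum ∩ Oliver: 09:30-10:30.
Callum ∩ Oliver ∩ Rina: 09:30-10:00.
Callum ∩ Oliver ∩ Rina ∩ Teo: 09:30-10:00.
Callum ∩ Oliver ∩ Rina ∩ Teo ∩ Mei: 09:30-10:00.
Callum ∩ Oliver ∩ Rina ∩ Teo ∩ Mei ∩ Omar: 09:30-10:00.
The first common window of at least 30 minutes is 09:30-10:00, so the earliest start is 09:30.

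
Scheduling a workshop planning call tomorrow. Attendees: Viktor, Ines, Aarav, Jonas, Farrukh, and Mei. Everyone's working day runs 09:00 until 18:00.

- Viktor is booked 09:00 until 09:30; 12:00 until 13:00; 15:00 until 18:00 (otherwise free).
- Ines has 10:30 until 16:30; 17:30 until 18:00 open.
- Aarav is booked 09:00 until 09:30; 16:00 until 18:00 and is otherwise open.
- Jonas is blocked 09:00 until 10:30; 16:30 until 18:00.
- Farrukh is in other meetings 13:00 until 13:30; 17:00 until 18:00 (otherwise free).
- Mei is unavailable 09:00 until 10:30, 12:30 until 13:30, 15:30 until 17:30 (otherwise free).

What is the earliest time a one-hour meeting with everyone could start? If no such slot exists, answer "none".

10:30

Viktor free: 09:30-12:00, 13:00-15:00 (invert busy blocks within the working day).
Ines free: 10:30-16:30, 17:30-18:00.
Aarav free: 09:30-16:00 (invert busy blocks within the working day).
Jonas free: 10:30-16:30 (invert busy blocks within the working day).
Farrukh free: 09:00-13:00, 13:30-17:00 (invert busy blocks within the working day).
Mei free: 10:30-12:30, 13:30-15:30, 17:30-18:00 (invert busy blocks within the working day).
Viktor ∩ Ines: 10:30-12:00, 13:00-15:00.
Viktor ∩ Ines ∩ Aarav: 10:30-12:00, 13:00-15:00.
Viktor ∩ Ines ∩ Aarav ∩ Jonas: 10:30-12:00, 13:00-15:00.
Viktor ∩ Ines ∩ Aarav ∩ Jonas ∩ Farrukh: 10:30-12:00, 13:30-15:00.
Viktor ∩ Ines ∩ Aarav ∩ Jonas ∩ Farrukh ∩ Mei: 10:30-12:00, 13:30-15:00.
The first common window of at least 60 minutes is 10:30-12:00, so the earliest start is 10:30.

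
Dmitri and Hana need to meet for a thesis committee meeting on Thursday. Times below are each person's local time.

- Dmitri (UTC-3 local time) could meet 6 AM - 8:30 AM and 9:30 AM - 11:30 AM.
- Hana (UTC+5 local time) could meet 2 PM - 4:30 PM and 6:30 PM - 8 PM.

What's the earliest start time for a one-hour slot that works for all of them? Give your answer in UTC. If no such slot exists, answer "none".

09:00

Dmitri in UTC: 09:00-11:30, 12:30-14:30 (add 3h to convert from UTC-3).
Hana in UTC: 09:00-11:30, 13:30-15:00 (subtract 5h to convert from UTC+5).
Dmitri ∩ Hana: 09:00-11:30, 13:30-14:30.
The first common window of at least 60 minutes is 09:00-11:30, so the earliest start is 09:00.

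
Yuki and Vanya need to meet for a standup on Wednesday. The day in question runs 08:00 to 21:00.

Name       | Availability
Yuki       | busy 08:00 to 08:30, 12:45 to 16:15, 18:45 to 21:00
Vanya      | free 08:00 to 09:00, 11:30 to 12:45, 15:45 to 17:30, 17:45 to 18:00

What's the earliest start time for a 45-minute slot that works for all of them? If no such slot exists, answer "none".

11:30

Yuki free: 08:30-12:45, 16:15-18:45 (invert busy blocks within the working day).
Vanya free: 08:00-09:00, 11:30-12:45, 15:45-17:30, 17:45-18:00.
Yuki ∩ Vanya: 08:30-09:00, 11:30-12:45, 16:15-17:30, 17:45-18:00.
Those are the intersection windows.
The first common window of at least 45 minutes is 11:30-12:45, so the earliest start is 11:30.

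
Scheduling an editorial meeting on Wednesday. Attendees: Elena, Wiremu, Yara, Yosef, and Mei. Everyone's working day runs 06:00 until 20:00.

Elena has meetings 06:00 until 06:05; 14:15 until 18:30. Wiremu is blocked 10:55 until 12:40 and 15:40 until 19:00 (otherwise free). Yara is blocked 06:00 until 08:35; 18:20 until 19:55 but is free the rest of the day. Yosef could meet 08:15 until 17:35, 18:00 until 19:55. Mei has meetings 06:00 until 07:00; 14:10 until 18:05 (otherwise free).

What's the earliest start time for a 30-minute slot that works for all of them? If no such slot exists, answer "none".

Elena free: 06:05-14:15, 18:30-20:00 (invert busy blocks within the working day).
Wiremu free: 06:00-10:55, 12:40-15:40, 19:00-20:00 (invert busy blocks within the working day).
Yara free: 08:35-18:20, 19:55-20:00 (invert busy blocks within the working day).
Yosef free: 08:15-17:35, 18:00-19:55.
Mei free: 07:00-14:10, 18:05-20:00 (invert busy blocks within the working day).
Elena ∩ Wiremu: 06:05-10:55, 12:40-14:15, 19:00-20:00.
Elena ∩ Wiremu ∩ Yara: 08:35-10:55, 12:40-14:15, 19:55-20:00.
Elena ∩ Wiremu ∩ Yara ∩ Yosef: 08:35-10:55, 12:40-14:15.
Elena ∩ Wiremu ∩ Yara ∩ Yosef ∩ Mei: 08:35-10:55, 12:40-14:10.
The first common window of at least 30 minutes is 08:35-10:55, so the earliest start is 08:35.

08:35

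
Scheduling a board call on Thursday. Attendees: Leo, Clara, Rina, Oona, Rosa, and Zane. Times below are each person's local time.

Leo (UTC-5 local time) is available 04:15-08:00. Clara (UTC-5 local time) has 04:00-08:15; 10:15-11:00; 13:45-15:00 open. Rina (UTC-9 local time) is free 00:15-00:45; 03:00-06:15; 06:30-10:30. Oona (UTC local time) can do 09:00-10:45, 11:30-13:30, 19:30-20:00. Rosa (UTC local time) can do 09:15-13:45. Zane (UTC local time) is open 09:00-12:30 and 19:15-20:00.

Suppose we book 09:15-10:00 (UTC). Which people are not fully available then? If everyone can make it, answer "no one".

Rina

Leo in UTC: 09:15-13:00 (add 5h to convert from UTC-5).
Clara in UTC: 09:00-13:15, 15:15-16:00, 18:45-20:00 (add 5h to convert from UTC-5).
Rina in UTC: 09:15-09:45, 12:00-15:15, 15:30-19:30 (add 9h to convert from UTC-9).
Oona in UTC: 09:00-10:45, 11:30-13:30, 19:30-20:00.
Rosa in UTC: 09:15-13:45.
Zane in UTC: 09:00-12:30, 19:15-20:00.
Leo: free for 09:15-10:00. Clara: free for 09:15-10:00. Rina: not fully free for 09:15-10:00. Oona: free for 09:15-10:00. Rosa: free for 09:15-10:00. Zane: free for 09:15-10:00.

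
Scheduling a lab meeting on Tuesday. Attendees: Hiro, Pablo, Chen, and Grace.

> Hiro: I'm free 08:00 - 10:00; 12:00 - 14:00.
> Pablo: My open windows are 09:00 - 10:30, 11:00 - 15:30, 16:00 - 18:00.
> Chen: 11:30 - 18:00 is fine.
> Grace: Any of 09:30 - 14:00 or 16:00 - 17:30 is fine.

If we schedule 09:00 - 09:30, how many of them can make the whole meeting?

Hiro and Pablo can make the full 09:00-09:30 slot — that's 2.

2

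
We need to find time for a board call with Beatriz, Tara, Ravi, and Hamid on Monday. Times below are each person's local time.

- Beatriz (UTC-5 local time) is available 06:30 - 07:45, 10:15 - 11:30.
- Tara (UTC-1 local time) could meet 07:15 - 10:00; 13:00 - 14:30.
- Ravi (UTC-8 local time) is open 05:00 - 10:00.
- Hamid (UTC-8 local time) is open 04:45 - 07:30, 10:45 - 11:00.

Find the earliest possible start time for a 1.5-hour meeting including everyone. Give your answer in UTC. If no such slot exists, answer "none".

Beatriz in UTC: 11:30-12:45, 15:15-16:30 (add 5h to convert from UTC-5).
Tara in UTC: 08:15-11:00, 14:00-15:30 (add 1h to convert from UTC-1).
Ravi in UTC: 13:00-18:00 (add 8h to convert from UTC-8).
Hamid in UTC: 12:45-15:30, 18:45-19:00 (add 8h to convert from UTC-8).
Beatriz ∩ Tara: 15:15-15:30.
Beatriz ∩ Tara ∩ Ravi: 15:15-15:30.
Beatriz ∩ Tara ∩ Ravi ∩ Hamid: 15:15-15:30.
No common window is at least 90 minutes long.

none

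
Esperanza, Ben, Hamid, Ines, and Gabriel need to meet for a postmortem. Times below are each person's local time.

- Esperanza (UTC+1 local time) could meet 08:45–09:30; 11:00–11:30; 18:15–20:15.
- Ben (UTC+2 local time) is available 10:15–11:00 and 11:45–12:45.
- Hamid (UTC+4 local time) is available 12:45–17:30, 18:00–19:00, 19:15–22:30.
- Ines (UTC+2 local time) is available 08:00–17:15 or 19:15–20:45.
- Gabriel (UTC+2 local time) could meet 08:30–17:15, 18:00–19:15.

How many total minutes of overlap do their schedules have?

Esperanza in UTC: 07:45-08:30, 10:00-10:30, 17:15-19:15 (subtract 1h to convert from UTC+1).
Ben in UTC: 08:15-09:00, 09:45-10:45 (subtract 2h to convert from UTC+2).
Hamid in UTC: 08:45-13:30, 14:00-15:00, 15:15-18:30 (subtract 4h to convert from UTC+4).
Ines in UTC: 06:00-15:15, 17:15-18:45 (subtract 2h to convert from UTC+2).
Gabriel in UTC: 06:30-15:15, 16:00-17:15 (subtract 2h to convert from UTC+2).
Esperanza ∩ Ben: 08:15-08:30, 10:00-10:30.
Esperanza ∩ Ben ∩ Hamid: 10:00-10:30.
Esperanza ∩ Ben ∩ Hamid ∩ Ines: 10:00-10:30.
Esperanza ∩ Ben ∩ Hamid ∩ Ines ∩ Gabriel: 10:00-10:30.
That's a single block of 30 minutes.

30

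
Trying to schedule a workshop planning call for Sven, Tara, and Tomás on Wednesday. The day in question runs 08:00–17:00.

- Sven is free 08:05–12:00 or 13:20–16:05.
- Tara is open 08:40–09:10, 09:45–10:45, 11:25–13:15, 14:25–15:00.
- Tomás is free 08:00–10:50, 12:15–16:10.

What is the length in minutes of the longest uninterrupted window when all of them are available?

Sven ∩ Tara: 08:40-09:10, 09:45-10:45, 11:25-12:00, 14:25-15:00.
Sven ∩ Tara ∩ Tomás: 08:40-09:10, 09:45-10:45, 14:25-15:00.
Those are the intersection windows.
The longest is 09:45-10:45 at 60 minutes.

60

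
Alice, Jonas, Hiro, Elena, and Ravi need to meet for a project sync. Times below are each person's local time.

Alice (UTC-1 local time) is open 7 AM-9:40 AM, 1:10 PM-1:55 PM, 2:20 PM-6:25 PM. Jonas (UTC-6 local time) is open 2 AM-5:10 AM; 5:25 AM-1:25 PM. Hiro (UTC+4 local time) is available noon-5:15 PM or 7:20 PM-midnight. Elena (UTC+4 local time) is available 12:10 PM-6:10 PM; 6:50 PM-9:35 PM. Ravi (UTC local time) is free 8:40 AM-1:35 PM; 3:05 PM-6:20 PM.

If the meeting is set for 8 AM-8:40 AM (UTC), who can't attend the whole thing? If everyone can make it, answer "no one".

Alice in UTC: 08:00-10:40, 14:10-14:55, 15:20-19:25 (add 1h to convert from UTC-1).
Jonas in UTC: 08:00-11:10, 11:25-19:25 (add 6h to convert from UTC-6).
Hiro in UTC: 08:00-13:15, 15:20-20:00 (subtract 4h to convert from UTC+4).
Elena in UTC: 08:10-14:10, 14:50-17:35 (subtract 4h to convert from UTC+4).
Ravi in UTC: 08:40-13:35, 15:05-18:20.
Alice: free for 08:00-08:40. Jonas: free for 08:00-08:40. Hiro: free for 08:00-08:40. Elena: not fully free for 08:00-08:40. Ravi: not fully free for 08:00-08:40.

Elena, Ravi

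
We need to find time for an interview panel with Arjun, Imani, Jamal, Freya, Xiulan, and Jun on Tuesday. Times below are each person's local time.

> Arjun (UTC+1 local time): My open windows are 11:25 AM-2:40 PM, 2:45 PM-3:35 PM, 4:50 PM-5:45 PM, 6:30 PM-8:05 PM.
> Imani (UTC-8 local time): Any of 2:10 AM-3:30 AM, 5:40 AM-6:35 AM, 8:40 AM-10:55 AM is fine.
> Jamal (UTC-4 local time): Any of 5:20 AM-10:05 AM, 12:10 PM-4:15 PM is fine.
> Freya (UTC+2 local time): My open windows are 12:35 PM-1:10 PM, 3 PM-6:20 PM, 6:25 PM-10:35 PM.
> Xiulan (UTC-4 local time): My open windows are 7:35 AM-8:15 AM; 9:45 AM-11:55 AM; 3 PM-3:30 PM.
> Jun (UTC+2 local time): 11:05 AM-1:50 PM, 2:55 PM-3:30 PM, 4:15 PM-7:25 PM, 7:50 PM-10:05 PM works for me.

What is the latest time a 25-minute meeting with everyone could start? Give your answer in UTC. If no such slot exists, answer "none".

none

Arjun in UTC: 10:25-13:40, 13:45-14:35, 15:50-16:45, 17:30-19:05 (subtract 1h to convert from UTC+1).
Imani in UTC: 10:10-11:30, 13:40-14:35, 16:40-18:55 (add 8h to convert from UTC-8).
Jamal in UTC: 09:20-14:05, 16:10-20:15 (add 4h to convert from UTC-4).
Freya in UTC: 10:35-11:10, 13:00-16:20, 16:25-20:35 (subtract 2h to convert from UTC+2).
Xiulan in UTC: 11:35-12:15, 13:45-15:55, 19:00-19:30 (add 4h to convert from UTC-4).
Jun in UTC: 09:05-11:50, 12:55-13:30, 14:15-17:25, 17:50-20:05 (subtract 2h to convert from UTC+2).
Arjun ∩ Imani: 10:25-11:30, 13:45-14:35, 16:40-16:45, 17:30-18:55.
Arjun ∩ Imani ∩ Jamal: 10:25-11:30, 13:45-14:05, 16:40-16:45, 17:30-18:55.
Arjun ∩ Imani ∩ Jamal ∩ Freya: 10:35-11:10, 13:45-14:05, 16:40-16:45, 17:30-18:55.
Arjun ∩ Imani ∩ Jamal ∩ Freya ∩ Xiulan: 13:45-14:05.
Arjun ∩ Imani ∩ Jamal ∩ Freya ∩ Xiulan ∩ Jun: ∅.
There is no time when everyone is free.
No common window is at least 25 minutes long.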